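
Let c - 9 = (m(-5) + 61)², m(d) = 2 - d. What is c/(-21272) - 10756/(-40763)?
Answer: 39946653/867110536 ≈ 0.046069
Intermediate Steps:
c = 4633 (c = 9 + ((2 - 1*(-5)) + 61)² = 9 + ((2 + 5) + 61)² = 9 + (7 + 61)² = 9 + 68² = 9 + 4624 = 4633)
c/(-21272) - 10756/(-40763) = 4633/(-21272) - 10756/(-40763) = 4633*(-1/21272) - 10756*(-1/40763) = -4633/21272 + 10756/40763 = 39946653/867110536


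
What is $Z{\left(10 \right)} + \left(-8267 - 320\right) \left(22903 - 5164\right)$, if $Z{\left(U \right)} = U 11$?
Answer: $-152324683$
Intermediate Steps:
$Z{\left(U \right)} = 11 U$
$Z{\left(10 \right)} + \left(-8267 - 320\right) \left(22903 - 5164\right) = 11 \cdot 10 + \left(-8267 - 320\right) \left(22903 - 5164\right) = 110 - 152324793 = -152324683$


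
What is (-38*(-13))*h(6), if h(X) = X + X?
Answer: 5928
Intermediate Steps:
h(X) = 2*X
(-38*(-13))*h(6) = (-38*(-13))*(2*6) = 494*12 = 5928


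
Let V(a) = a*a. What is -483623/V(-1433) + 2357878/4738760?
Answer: 1275051604431/4865495766820 ≈ 0.26206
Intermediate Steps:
V(a) = a²
-483623/V(-1433) + 2357878/4738760 = -483623/((-1433)²) + 2357878/4738760 = -483623/2053489 + 2357878*(1/4738760) = -483623*1/2053489 + 1178939/2369380 = -483623/2053489 + 1178939/2369380 = 1275051604431/4865495766820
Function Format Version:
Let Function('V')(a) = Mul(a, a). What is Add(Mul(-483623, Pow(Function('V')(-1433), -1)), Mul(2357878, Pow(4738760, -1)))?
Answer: Rational(1275051604431, 4865495766820) ≈ 0.26206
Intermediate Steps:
Function('V')(a) = Pow(a, 2)
Add(Mul(-483623, Pow(Function('V')(-1433), -1)), Mul(2357878, Pow(4738760, -1))) = Add(Mul(-483623, Pow(Pow(-1433, 2), -1)), Mul(2357878, Pow(4738760, -1))) = Add(Mul(-483623, Pow(2053489, -1)), Mul(2357878, Rational(1, 4738760))) = Add(Mul(-483623, Rational(1, 2053489)), Rational(1178939, 2369380)) = Add(Rational(-483623, 2053489), Rational(1178939, 2369380)) = Rational(1275051604431, 4865495766820)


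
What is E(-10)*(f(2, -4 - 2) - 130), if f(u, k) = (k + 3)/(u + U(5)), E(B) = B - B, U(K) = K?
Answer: 0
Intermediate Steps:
E(B) = 0
f(u, k) = (3 + k)/(5 + u) (f(u, k) = (k + 3)/(u + 5) = (3 + k)/(5 + u))
E(-10)*(f(2, -4 - 2) - 130) = 0*((3 + (-4 - 2))/(5 + 2) - 130) = 0*((3 - 6)/7 - 130) = 0*((⅐)*(-3) - 130) = 0*(-3/7 - 130) = 0*(-913/7) = 0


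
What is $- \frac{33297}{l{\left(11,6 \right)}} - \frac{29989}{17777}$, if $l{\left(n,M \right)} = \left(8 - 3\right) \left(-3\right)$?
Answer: $\frac{197156978}{88885} \approx 2218.1$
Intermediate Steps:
$l{\left(n,M \right)} = -15$ ($l{\left(n,M \right)} = 5 \left(-3\right) = -15$)
$- \frac{33297}{l{\left(11,6 \right)}} - \frac{29989}{17777} = - \frac{33297}{-15} - \frac{29989}{17777} = \left(-33297\right) \left(- \frac{1}{15}\right) - \frac{29989}{17777} = \frac{11099}{5} - \frac{29989}{17777} = \frac{197156978}{88885}$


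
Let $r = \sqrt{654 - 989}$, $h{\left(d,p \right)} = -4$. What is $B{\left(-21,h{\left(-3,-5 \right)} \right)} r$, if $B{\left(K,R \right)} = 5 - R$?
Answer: $9 i \sqrt{335} \approx 164.73 i$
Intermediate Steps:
$r = i \sqrt{335}$ ($r = \sqrt{-335} = i \sqrt{335} \approx 18.303 i$)
$B{\left(-21,h{\left(-3,-5 \right)} \right)} r = \left(5 - -4\right) i \sqrt{335} = \left(5 + 4\right) i \sqrt{335} = 9 i \sqrt{335}$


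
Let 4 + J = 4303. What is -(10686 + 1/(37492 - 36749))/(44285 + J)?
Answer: -7939699/36097912 ≈ -0.21995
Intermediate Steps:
J = 4299 (J = -4 + 4303 = 4299)
-(10686 + 1/(37492 - 36749))/(44285 + J) = -(10686 + 1/(37492 - 36749))/(44285 + 4299) = -(10686 + 1/743)/48584 = -7939699/(743*48584) = -1*7939699/36097912 = -7939699/36097912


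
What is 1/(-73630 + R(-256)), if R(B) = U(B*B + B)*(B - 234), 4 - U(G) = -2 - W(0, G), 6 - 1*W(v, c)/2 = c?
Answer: 1/63891950 ≈ 1.5651e-8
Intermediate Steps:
W(v, c) = 12 - 2*c
U(G) = 18 - 2*G (U(G) = 4 - (-2 - (12 - 2*G)) = 4 - (-2 + (-12 + 2*G)) = 4 - (-14 + 2*G) = 4 + (14 - 2*G) = 18 - 2*G)
R(B) = (-234 + B)*(18 - 2*B - 2*B²) (R(B) = (18 - 2*(B*B + B))*(B - 234) = (18 - 2*(B² + B))*(-234 + B) = (18 - 2*(B + B²))*(-234 + B) = (18 + (-2*B - 2*B²))*(-234 + B) = (18 - 2*B - 2*B²)*(-234 + B) = (-234 + B)*(18 - 2*B - 2*B²))
1/(-73630 + R(-256)) = 1/(-73630 - 2*(-234 - 256)*(-9 - 256*(1 - 256))) = 1/(-73630 - 2*(-490)*(-9 - 256*(-255))) = 1/(-73630 - 2*(-490)*(-9 + 65280)) = 1/(-73630 - 2*(-490)*65271) = 1/(-73630 + 63965580) = 1/63891950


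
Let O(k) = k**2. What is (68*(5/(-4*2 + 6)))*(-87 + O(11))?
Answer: -5780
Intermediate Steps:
(68*(5/(-4*2 + 6)))*(-87 + O(11)) = (68*(5/(-4*2 + 6)))*(-87 + 11**2) = (68*(5/(-8 + 6)))*(-87 + 121) = (68*(5/(-2)))*34 = (68*(5*(-1/2)))*34 = (68*(-5/2))*34 = -170*34 = -5780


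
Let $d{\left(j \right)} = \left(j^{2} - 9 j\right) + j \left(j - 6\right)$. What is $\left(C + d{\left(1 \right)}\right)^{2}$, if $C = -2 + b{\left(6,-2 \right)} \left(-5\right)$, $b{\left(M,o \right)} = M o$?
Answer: $2025$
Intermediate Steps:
$d{\left(j \right)} = j^{2} - 9 j + j \left(-6 + j\right)$ ($d{\left(j \right)} = \left(j^{2} - 9 j\right) + j \left(-6 + j\right) = j^{2} - 9 j + j \left(-6 + j\right)$)
$C = 58$ ($C = -2 + 6 \left(-2\right) \left(-5\right) = -2 - -60 = -2 + 60 = 58$)
$\left(C + d{\left(1 \right)}\right)^{2} = \left(58 + 1 \left(-15 + 2 \cdot 1\right)\right)^{2} = \left(58 + 1 \left(-15 + 2\right)\right)^{2} = \left(58 + 1 \left(-13\right)\right)^{2} = \left(58 - 13\right)^{2} = 45^{2} = 2025$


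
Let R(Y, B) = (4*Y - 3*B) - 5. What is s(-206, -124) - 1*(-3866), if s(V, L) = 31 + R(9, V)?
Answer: 4546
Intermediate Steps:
R(Y, B) = -5 - 3*B + 4*Y (R(Y, B) = (-3*B + 4*Y) - 5 = -5 - 3*B + 4*Y)
s(V, L) = 62 - 3*V (s(V, L) = 31 + (-5 - 3*V + 4*9) = 31 + (-5 - 3*V + 36) = 31 + (31 - 3*V) = 62 - 3*V)
s(-206, -124) - 1*(-3866) = (62 - 3*(-206)) - 1*(-3866) = (62 + 618) + 3866 = 680 + 3866 = 4546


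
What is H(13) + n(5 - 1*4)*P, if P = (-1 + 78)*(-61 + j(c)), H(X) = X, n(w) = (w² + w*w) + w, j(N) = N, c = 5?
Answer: -12923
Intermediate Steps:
n(w) = w + 2*w² (n(w) = (w² + w²) + w = 2*w² + w = w + 2*w²)
P = -4312 (P = (-1 + 78)*(-61 + 5) = 77*(-56) = -4312)
H(13) + n(5 - 1*4)*P = 13 + ((5 - 1*4)*(1 + 2*(5 - 1*4)))*(-4312) = 13 + ((5 - 4)*(1 + 2*(5 - 4)))*(-4312) = 13 + (1*(1 + 2*1))*(-4312) = 13 + (1*(1 + 2))*(-4312) = 13 + (1*3)*(-4312) = 13 + 3*(-4312) = 13 - 12936 = -12923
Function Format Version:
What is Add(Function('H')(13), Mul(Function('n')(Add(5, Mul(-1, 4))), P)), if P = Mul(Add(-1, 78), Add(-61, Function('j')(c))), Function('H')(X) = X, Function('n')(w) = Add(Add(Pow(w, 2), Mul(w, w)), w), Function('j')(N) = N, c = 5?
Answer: -12923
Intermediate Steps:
Function('n')(w) = Add(w, Mul(2, Pow(w, 2))) (Function('n')(w) = Add(Add(Pow(w, 2), Pow(w, 2)), w) = Add(Mul(2, Pow(w, 2)), w) = Add(w, Mul(2, Pow(w, 2))))
P = -4312 (P = Mul(Add(-1, 78), Add(-61, 5)) = Mul(77, -56) = -4312)
Add(Function('H')(13), Mul(Function('n')(Add(5, Mul(-1, 4))), P)) = Add(13, Mul(Mul(Add(5, Mul(-1, 4)), Add(1, Mul(2, Add(5, Mul(-1, 4))))), -4312)) = Add(13, Mul(Mul(Add(5, -4), Add(1, Mul(2, Add(5, -4)))), -4312)) = Add(13, Mul(Mul(1, Add(1, Mul(2, 1))), -4312)) = Add(13, Mul(Mul(1, Add(1, 2)), -4312)) = Add(13, Mul(Mul(1, 3), -4312)) = Add(13, Mul(3, -4312)) = Add(13, -12936) = -12923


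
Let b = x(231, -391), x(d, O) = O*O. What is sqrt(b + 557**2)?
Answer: sqrt(463130) ≈ 680.54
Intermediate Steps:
x(d, O) = O**2
b = 152881 (b = (-391)**2 = 152881)
sqrt(b + 557**2) = sqrt(152881 + 557**2) = sqrt(152881 + 310249) = sqrt(463130)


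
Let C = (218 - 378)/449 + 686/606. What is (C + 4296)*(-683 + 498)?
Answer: -108144236215/136047 ≈ -7.9490e+5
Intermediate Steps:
C = 105527/136047 (C = -160*1/449 + 686*(1/606) = -160/449 + 343/303 = 105527/136047 ≈ 0.77567)
(C + 4296)*(-683 + 498) = (105527/136047 + 4296)*(-683 + 498) = (584563439/136047)*(-185) = -108144236215/136047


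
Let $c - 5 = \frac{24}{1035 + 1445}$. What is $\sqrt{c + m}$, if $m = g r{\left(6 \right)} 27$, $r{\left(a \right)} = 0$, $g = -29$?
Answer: $\frac{\sqrt{481430}}{310} \approx 2.2382$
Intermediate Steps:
$m = 0$ ($m = \left(-29\right) 0 \cdot 27 = 0 \cdot 27 = 0$)
$c = \frac{1553}{310}$ ($c = 5 + \frac{24}{1035 + 1445} = 5 + \frac{24}{2480} = 5 + 24 \cdot \frac{1}{2480} = 5 + \frac{3}{310} = \frac{1553}{310} \approx 5.0097$)
$\sqrt{c + m} = \sqrt{\frac{1553}{310} + 0} = \sqrt{\frac{1553}{310}} = \frac{\sqrt{481430}}{310}$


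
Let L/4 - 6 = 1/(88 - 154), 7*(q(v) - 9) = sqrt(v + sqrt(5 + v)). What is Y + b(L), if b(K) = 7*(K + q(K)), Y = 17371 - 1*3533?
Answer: 464263/33 + sqrt(26070 + 33*sqrt(31515))/33 ≈ 14074.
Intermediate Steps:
Y = 13838 (Y = 17371 - 3533 = 13838)
q(v) = 9 + sqrt(v + sqrt(5 + v))/7
L = 790/33 (L = 24 + 4/(88 - 154) = 24 + 4/(-66) = 24 + 4*(-1/66) = 24 - 2/33 = 790/33 ≈ 23.939)
b(K) = 63 + sqrt(K + sqrt(5 + K)) + 7*K (b(K) = 7*(K + (9 + sqrt(K + sqrt(5 + K))/7)) = 7*(9 + K + sqrt(K + sqrt(5 + K))/7) = 63 + sqrt(K + sqrt(5 + K)) + 7*K)
Y + b(L) = 13838 + (63 + sqrt(790/33 + sqrt(5 + 790/33)) + 7*(790/33)) = 13838 + (63 + sqrt(790/33 + sqrt(955/33)) + 5530/33) = 13838 + (63 + sqrt(790/33 + sqrt(31515)/33) + 5530/33) = 13838 + (7609/33 + sqrt(790/33 + sqrt(31515)/33)) = 464263/33 + sqrt(790/33 + sqrt(31515)/33)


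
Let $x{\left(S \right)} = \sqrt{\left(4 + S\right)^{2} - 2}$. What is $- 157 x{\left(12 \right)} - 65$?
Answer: $-65 - 157 \sqrt{254} \approx -2567.2$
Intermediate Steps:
$x{\left(S \right)} = \sqrt{-2 + \left(4 + S\right)^{2}}$
$- 157 x{\left(12 \right)} - 65 = - 157 \sqrt{-2 + \left(4 + 12\right)^{2}} - 65 = - 157 \sqrt{-2 + 16^{2}} - 65 = - 157 \sqrt{-2 + 256} - 65 = - 157 \sqrt{254} - 65 = -65 - 157 \sqrt{254}$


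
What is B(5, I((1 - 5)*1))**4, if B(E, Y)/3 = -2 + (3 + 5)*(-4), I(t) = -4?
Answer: 108243216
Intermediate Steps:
B(E, Y) = -102 (B(E, Y) = 3*(-2 + (3 + 5)*(-4)) = 3*(-2 + 8*(-4)) = 3*(-2 - 32) = 3*(-34) = -102)
B(5, I((1 - 5)*1))**4 = (-102)**4 = 108243216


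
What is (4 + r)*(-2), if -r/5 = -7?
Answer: -78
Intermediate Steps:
r = 35 (r = -5*(-7) = 35)
(4 + r)*(-2) = (4 + 35)*(-2) = 39*(-2) = -78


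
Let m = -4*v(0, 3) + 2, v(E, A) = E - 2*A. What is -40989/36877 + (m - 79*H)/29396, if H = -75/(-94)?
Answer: -113390157373/101899411448 ≈ -1.1128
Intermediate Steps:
H = 75/94 (H = -75*(-1/94) = 75/94 ≈ 0.79787)
m = 26 (m = -4*(0 - 2*3) + 2 = -4*(0 - 6) + 2 = -4*(-6) + 2 = 24 + 2 = 26)
-40989/36877 + (m - 79*H)/29396 = -40989/36877 + (26 - 79*75/94)/29396 = -40989*1/36877 + (26 - 5925/94)*(1/29396) = -40989/36877 - 3481/94*1/29396 = -40989/36877 - 3481/2763224 = -113390157373/101899411448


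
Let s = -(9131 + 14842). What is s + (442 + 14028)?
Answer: -9503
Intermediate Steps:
s = -23973 (s = -1*23973 = -23973)
s + (442 + 14028) = -23973 + (442 + 14028) = -23973 + 14470 = -9503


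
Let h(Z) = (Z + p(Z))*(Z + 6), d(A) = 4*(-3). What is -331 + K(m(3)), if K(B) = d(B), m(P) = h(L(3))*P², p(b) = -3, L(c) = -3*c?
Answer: -343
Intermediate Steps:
d(A) = -12
h(Z) = (-3 + Z)*(6 + Z) (h(Z) = (Z - 3)*(Z + 6) = (-3 + Z)*(6 + Z))
m(P) = 36*P² (m(P) = (-18 + (-3*3)² + 3*(-3*3))*P² = (-18 + (-9)² + 3*(-9))*P² = (-18 + 81 - 27)*P² = 36*P²)
K(B) = -12
-331 + K(m(3)) = -331 - 12 = -343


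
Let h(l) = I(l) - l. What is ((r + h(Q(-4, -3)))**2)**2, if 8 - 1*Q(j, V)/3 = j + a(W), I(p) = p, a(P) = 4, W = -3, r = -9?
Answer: 6561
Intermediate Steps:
Q(j, V) = 12 - 3*j (Q(j, V) = 24 - 3*(j + 4) = 24 - 3*(4 + j) = 24 + (-12 - 3*j) = 12 - 3*j)
h(l) = 0 (h(l) = l - l = 0)
((r + h(Q(-4, -3)))**2)**2 = ((-9 + 0)**2)**2 = ((-9)**2)**2 = 81**2 = 6561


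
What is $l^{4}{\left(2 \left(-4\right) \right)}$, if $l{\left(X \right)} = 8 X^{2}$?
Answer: $68719476736$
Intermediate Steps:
$l^{4}{\left(2 \left(-4\right) \right)} = \left(8 \left(2 \left(-4\right)\right)^{2}\right)^{4} = \left(8 \left(-8\right)^{2}\right)^{4} = \left(8 \cdot 64\right)^{4} = 512^{4} = 68719476736$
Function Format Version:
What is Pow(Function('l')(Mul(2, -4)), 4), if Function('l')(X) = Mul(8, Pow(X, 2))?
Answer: 68719476736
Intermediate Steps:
Pow(Function('l')(Mul(2, -4)), 4) = Pow(Mul(8, Pow(Mul(2, -4), 2)), 4) = Pow(Mul(8, Pow(-8, 2)), 4) = Pow(Mul(8, 64), 4) = Pow(512, 4) = 68719476736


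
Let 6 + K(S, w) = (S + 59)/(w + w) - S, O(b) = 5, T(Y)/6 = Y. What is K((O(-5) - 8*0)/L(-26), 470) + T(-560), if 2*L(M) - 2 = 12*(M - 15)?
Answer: -15503413/4606 ≈ -3365.9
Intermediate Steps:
L(M) = -89 + 6*M (L(M) = 1 + (12*(M - 15))/2 = 1 + (12*(-15 + M))/2 = 1 + (-180 + 12*M)/2 = 1 + (-90 + 6*M) = -89 + 6*M)
T(Y) = 6*Y
K(S, w) = -6 - S + (59 + S)/(2*w) (K(S, w) = -6 + ((S + 59)/(w + w) - S) = -6 + ((59 + S)/((2*w)) - S) = -6 + ((59 + S)*(1/(2*w)) - S) = -6 + ((59 + S)/(2*w) - S) = -6 + (-S + (59 + S)/(2*w)) = -6 - S + (59 + S)/(2*w))
K((O(-5) - 8*0)/L(-26), 470) + T(-560) = (½)*(59 + (5 - 8*0)/(-89 + 6*(-26)) - 2*470*(6 + (5 - 8*0)/(-89 + 6*(-26))))/470 + 6*(-560) = (½)*(1/470)*(59 + (5 + 0)/(-89 - 156) - 2*470*(6 + (5 + 0)/(-89 - 156))) - 3360 = (½)*(1/470)*(59 + 5/(-245) - 2*470*(6 + 5/(-245))) - 3360 = (½)*(1/470)*(59 + 5*(-1/245) - 2*470*(6 + 5*(-1/245))) - 3360 = (½)*(1/470)*(59 - 1/49 - 2*470*(6 - 1/49)) - 3360 = (½)*(1/470)*(59 - 1/49 - 2*470*293/49) - 3360 = (½)*(1/470)*(59 - 1/49 - 275420/49) - 3360 = (½)*(1/470)*(-272530/49) - 3360 = -27253/4606 - 3360 = -15503413/4606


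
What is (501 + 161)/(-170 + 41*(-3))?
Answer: -662/293 ≈ -2.2594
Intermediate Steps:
(501 + 161)/(-170 + 41*(-3)) = 662/(-170 - 123) = 662/(-293) = 662*(-1/293) = -662/293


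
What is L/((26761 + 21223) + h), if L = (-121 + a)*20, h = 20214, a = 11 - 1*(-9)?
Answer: -1010/34099 ≈ -0.029620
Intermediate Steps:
a = 20 (a = 11 + 9 = 20)
L = -2020 (L = (-121 + 20)*20 = -101*20 = -2020)
L/((26761 + 21223) + h) = -2020/((26761 + 21223) + 20214) = -2020/(47984 + 20214) = -2020/68198 = -2020*1/68198 = -1010/34099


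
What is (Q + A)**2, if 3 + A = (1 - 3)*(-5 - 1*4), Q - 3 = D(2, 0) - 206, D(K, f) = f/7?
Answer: 35344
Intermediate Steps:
D(K, f) = f/7 (D(K, f) = f*(1/7) = f/7)
Q = -203 (Q = 3 + ((1/7)*0 - 206) = 3 + (0 - 206) = 3 - 206 = -203)
A = 15 (A = -3 + (1 - 3)*(-5 - 1*4) = -3 - 2*(-5 - 4) = -3 - 2*(-9) = -3 + 18 = 15)
(Q + A)**2 = (-203 + 15)**2 = (-188)**2 = 35344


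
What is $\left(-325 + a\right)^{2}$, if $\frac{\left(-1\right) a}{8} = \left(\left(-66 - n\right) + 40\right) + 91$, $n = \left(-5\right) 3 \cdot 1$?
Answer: $931225$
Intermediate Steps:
$n = -15$ ($n = \left(-15\right) 1 = -15$)
$a = -640$ ($a = - 8 \left(\left(\left(-66 - -15\right) + 40\right) + 91\right) = - 8 \left(\left(\left(-66 + 15\right) + 40\right) + 91\right) = - 8 \left(\left(-51 + 40\right) + 91\right) = - 8 \left(-11 + 91\right) = \left(-8\right) 80 = -640$)
$\left(-325 + a\right)^{2} = \left(-325 - 640\right)^{2} = \left(-965\right)^{2} = 931225$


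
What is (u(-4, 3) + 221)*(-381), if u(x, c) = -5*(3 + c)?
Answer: -72771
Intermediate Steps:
u(x, c) = -15 - 5*c
(u(-4, 3) + 221)*(-381) = ((-15 - 5*3) + 221)*(-381) = ((-15 - 15) + 221)*(-381) = (-30 + 221)*(-381) = 191*(-381) = -72771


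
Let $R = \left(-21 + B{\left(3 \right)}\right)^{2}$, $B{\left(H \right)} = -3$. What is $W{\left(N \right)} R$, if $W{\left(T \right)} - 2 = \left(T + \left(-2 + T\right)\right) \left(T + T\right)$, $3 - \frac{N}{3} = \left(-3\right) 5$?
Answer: $6595200$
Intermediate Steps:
$N = 54$ ($N = 9 - 3 \left(\left(-3\right) 5\right) = 9 - -45 = 9 + 45 = 54$)
$R = 576$ ($R = \left(-21 - 3\right)^{2} = \left(-24\right)^{2} = 576$)
$W{\left(T \right)} = 2 + 2 T \left(-2 + 2 T\right)$ ($W{\left(T \right)} = 2 + \left(T + \left(-2 + T\right)\right) \left(T + T\right) = 2 + \left(-2 + 2 T\right) 2 T = 2 + 2 T \left(-2 + 2 T\right)$)
$W{\left(N \right)} R = \left(2 - 216 + 4 \cdot 54^{2}\right) 576 = \left(2 - 216 + 4 \cdot 2916\right) 576 = \left(2 - 216 + 11664\right) 576 = 11450 \cdot 576 = 6595200$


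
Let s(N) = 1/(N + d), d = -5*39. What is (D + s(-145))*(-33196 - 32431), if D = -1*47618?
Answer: 1062509070867/340 ≈ 3.1250e+9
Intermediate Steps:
d = -195
D = -47618
s(N) = 1/(-195 + N) (s(N) = 1/(N - 195) = 1/(-195 + N))
(D + s(-145))*(-33196 - 32431) = (-47618 + 1/(-195 - 145))*(-33196 - 32431) = (-47618 + 1/(-340))*(-65627) = (-47618 - 1/340)*(-65627) = -16190121/340*(-65627) = 1062509070867/340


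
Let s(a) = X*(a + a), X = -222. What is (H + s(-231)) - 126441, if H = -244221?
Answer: -268098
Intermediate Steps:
s(a) = -444*a (s(a) = -222*(a + a) = -444*a)
(H + s(-231)) - 126441 = (-244221 - 444*(-231)) - 126441 = (-244221 + 102564) - 126441 = -141657 - 126441 = -268098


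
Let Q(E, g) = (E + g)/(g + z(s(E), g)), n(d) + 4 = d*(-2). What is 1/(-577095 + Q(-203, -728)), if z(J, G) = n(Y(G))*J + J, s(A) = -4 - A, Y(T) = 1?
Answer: -1723/994333754 ≈ -1.7328e-6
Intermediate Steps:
n(d) = -4 - 2*d (n(d) = -4 + d*(-2) = -4 - 2*d)
z(J, G) = -5*J (z(J, G) = (-4 - 2*1)*J + J = (-4 - 2)*J + J = -6*J + J = -5*J)
Q(E, g) = (E + g)/(20 + g + 5*E) (Q(E, g) = (E + g)/(g - 5*(-4 - E)) = (E + g)/(g + (20 + 5*E)) = (E + g)/(20 + g + 5*E))
1/(-577095 + Q(-203, -728)) = 1/(-577095 + (-203 - 728)/(20 - 728 + 5*(-203))) = 1/(-577095 - 931/(20 - 728 - 1015)) = 1/(-577095 - 931/(-1723)) = 1/(-577095 - 1/1723*(-931)) = 1/(-577095 + 931/1723) = 1/(-994333754/1723) = -1723/994333754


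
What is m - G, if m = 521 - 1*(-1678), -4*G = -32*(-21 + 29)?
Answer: 2135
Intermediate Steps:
G = 64 (G = -(-8)*(-21 + 29) = -(-8)*8 = -1/4*(-256) = 64)
m = 2199 (m = 521 + 1678 = 2199)
m - G = 2199 - 1*64 = 2199 - 64 = 2135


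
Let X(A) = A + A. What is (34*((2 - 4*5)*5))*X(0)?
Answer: 0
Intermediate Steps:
X(A) = 2*A
(34*((2 - 4*5)*5))*X(0) = (34*((2 - 4*5)*5))*(2*0) = (34*((2 - 20)*5))*0 = (34*(-18*5))*0 = (34*(-90))*0 = -3060*0 = 0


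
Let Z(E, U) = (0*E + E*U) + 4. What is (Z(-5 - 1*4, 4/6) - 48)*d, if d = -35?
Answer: 1750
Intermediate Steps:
Z(E, U) = 4 + E*U (Z(E, U) = (0 + E*U) + 4 = E*U + 4 = 4 + E*U)
(Z(-5 - 1*4, 4/6) - 48)*d = ((4 + (-5 - 1*4)*(4/6)) - 48)*(-35) = ((4 + (-5 - 4)*(4*(⅙))) - 48)*(-35) = ((4 - 9*⅔) - 48)*(-35) = ((4 - 6) - 48)*(-35) = (-2 - 48)*(-35) = -50*(-35) = 1750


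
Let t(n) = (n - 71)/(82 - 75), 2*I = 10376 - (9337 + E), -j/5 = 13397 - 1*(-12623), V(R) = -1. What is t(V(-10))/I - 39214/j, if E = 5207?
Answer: 72677629/237237350 ≈ 0.30635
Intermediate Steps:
j = -130100 (j = -5*(13397 - 1*(-12623)) = -5*(13397 + 12623) = -5*26020 = -130100)
I = -2084 (I = (10376 - (9337 + 5207))/2 = (10376 - 1*14544)/2 = (10376 - 14544)/2 = (½)*(-4168) = -2084)
t(n) = -71/7 + n/7 (t(n) = (-71 + n)/7 = (-71 + n)*(⅐) = -71/7 + n/7)
t(V(-10))/I - 39214/j = (-71/7 + (⅐)*(-1))/(-2084) - 39214/(-130100) = (-71/7 - ⅐)*(-1/2084) - 39214*(-1/130100) = -72/7*(-1/2084) + 19607/65050 = 18/3647 + 19607/65050 = 72677629/237237350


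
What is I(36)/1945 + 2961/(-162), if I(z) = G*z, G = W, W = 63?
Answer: -599081/35010 ≈ -17.112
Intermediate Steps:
G = 63
I(z) = 63*z
I(36)/1945 + 2961/(-162) = (63*36)/1945 + 2961/(-162) = 2268*(1/1945) + 2961*(-1/162) = 2268/1945 - 329/18 = -599081/35010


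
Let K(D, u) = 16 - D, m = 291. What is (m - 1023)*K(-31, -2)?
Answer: -34404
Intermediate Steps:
(m - 1023)*K(-31, -2) = (291 - 1023)*(16 - 1*(-31)) = -732*(16 + 31) = -732*47 = -34404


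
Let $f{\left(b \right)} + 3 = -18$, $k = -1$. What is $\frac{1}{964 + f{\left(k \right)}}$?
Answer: $\frac{1}{943} \approx 0.0010604$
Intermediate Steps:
$f{\left(b \right)} = -21$ ($f{\left(b \right)} = -3 - 18 = -21$)
$\frac{1}{964 + f{\left(k \right)}} = \frac{1}{964 - 21} = \frac{1}{943}$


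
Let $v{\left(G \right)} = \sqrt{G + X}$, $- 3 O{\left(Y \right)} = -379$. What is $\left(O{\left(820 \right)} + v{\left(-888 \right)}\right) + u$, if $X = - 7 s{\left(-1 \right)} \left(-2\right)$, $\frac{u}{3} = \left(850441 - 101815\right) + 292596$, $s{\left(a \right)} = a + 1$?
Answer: $\frac{9371377}{3} + 2 i \sqrt{222} \approx 3.1238 \cdot 10^{6} + 29.799 i$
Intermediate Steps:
$s{\left(a \right)} = 1 + a$
$O{\left(Y \right)} = \frac{379}{3}$ ($O{\left(Y \right)} = \left(- \frac{1}{3}\right) \left(-379\right) = \frac{379}{3}$)
$u = 3123666$ ($u = 3 \left(\left(850441 - 101815\right) + 292596\right) = 3 \left(748626 + 292596\right) = 3 \cdot 1041222 = 3123666$)
$X = 0$ ($X = - 7 \left(1 - 1\right) \left(-2\right) = \left(-7\right) 0 \left(-2\right) = 0 \left(-2\right) = 0$)
$v{\left(G \right)} = \sqrt{G}$ ($v{\left(G \right)} = \sqrt{G + 0} = \sqrt{G}$)
$\left(O{\left(820 \right)} + v{\left(-888 \right)}\right) + u = \left(\frac{379}{3} + \sqrt{-888}\right) + 3123666 = \left(\frac{379}{3} + 2 i \sqrt{222}\right) + 3123666 = \frac{9371377}{3} + 2 i \sqrt{222}$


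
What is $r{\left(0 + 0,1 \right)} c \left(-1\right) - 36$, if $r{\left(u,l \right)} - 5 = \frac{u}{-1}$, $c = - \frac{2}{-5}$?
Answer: $-38$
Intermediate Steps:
$c = \frac{2}{5}$ ($c = \left(-2\right) \left(- \frac{1}{5}\right) = \frac{2}{5} \approx 0.4$)
$r{\left(u,l \right)} = 5 - u$ ($r{\left(u,l \right)} = 5 + \frac{u}{-1} = 5 + u \left(-1\right) = 5 - u$)
$r{\left(0 + 0,1 \right)} c \left(-1\right) - 36 = \left(5 - \left(0 + 0\right)\right) \frac{2}{5} \left(-1\right) - 36 = \left(5 - 0\right) \frac{2}{5} \left(-1\right) - 36 = \left(5 + 0\right) \frac{2}{5} \left(-1\right) - 36 = 5 \cdot \frac{2}{5} \left(-1\right) - 36 = 2 \left(-1\right) - 36 = -2 - 36 = -38$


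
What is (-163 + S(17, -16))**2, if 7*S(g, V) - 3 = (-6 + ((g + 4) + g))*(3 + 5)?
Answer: 15876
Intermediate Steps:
S(g, V) = -13/7 + 16*g/7 (S(g, V) = 3/7 + ((-6 + ((g + 4) + g))*(3 + 5))/7 = 3/7 + ((-6 + ((4 + g) + g))*8)/7 = 3/7 + ((-6 + (4 + 2*g))*8)/7 = 3/7 + ((-2 + 2*g)*8)/7 = 3/7 + (-16 + 16*g)/7 = 3/7 + (-16/7 + 16*g/7) = -13/7 + 16*g/7)
(-163 + S(17, -16))**2 = (-163 + (-13/7 + (16/7)*17))**2 = (-163 + (-13/7 + 272/7))**2 = (-163 + 37)**2 = (-126)**2 = 15876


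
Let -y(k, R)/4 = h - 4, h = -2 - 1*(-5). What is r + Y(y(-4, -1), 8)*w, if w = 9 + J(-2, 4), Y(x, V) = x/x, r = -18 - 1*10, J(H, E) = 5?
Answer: -14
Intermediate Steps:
h = 3 (h = -2 + 5 = 3)
y(k, R) = 4 (y(k, R) = -4*(3 - 4) = -4*(-1) = 4)
r = -28 (r = -18 - 10 = -28)
Y(x, V) = 1
w = 14 (w = 9 + 5 = 14)
r + Y(y(-4, -1), 8)*w = -28 + 1*14 = -28 + 14 = -14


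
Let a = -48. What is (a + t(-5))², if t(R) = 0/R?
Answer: 2304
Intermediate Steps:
t(R) = 0
(a + t(-5))² = (-48 + 0)² = (-48)² = 2304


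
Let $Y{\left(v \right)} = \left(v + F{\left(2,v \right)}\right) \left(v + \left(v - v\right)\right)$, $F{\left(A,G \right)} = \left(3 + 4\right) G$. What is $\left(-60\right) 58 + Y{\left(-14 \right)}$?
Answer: $-1912$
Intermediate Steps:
$F{\left(A,G \right)} = 7 G$
$Y{\left(v \right)} = 8 v^{2}$ ($Y{\left(v \right)} = \left(v + 7 v\right) \left(v + \left(v - v\right)\right) = 8 v \left(v + 0\right) = 8 v v = 8 v^{2}$)
$\left(-60\right) 58 + Y{\left(-14 \right)} = \left(-60\right) 58 + 8 \left(-14\right)^{2} = -3480 + 8 \cdot 196 = -3480 + 1568 = -1912$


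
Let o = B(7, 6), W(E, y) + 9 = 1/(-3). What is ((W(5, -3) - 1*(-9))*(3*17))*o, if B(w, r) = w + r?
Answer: -221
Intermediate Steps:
B(w, r) = r + w
W(E, y) = -28/3 (W(E, y) = -9 + 1/(-3) = -9 + 1*(-1/3) = -9 - 1/3 = -28/3)
o = 13 (o = 6 + 7 = 13)
((W(5, -3) - 1*(-9))*(3*17))*o = ((-28/3 - 1*(-9))*(3*17))*13 = ((-28/3 + 9)*51)*13 = -1/3*51*13 = -17*13 = -221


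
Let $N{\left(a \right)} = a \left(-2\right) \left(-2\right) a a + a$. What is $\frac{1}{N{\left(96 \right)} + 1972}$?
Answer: $\frac{1}{3541012} \approx 2.824 \cdot 10^{-7}$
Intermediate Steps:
$N{\left(a \right)} = a + 4 a^{3}$ ($N{\left(a \right)} = a 4 a a + a = 4 a^{2} a + a = 4 a^{3} + a = a + 4 a^{3}$)
$\frac{1}{N{\left(96 \right)} + 1972} = \frac{1}{\left(96 + 4 \cdot 96^{3}\right) + 1972} = \frac{1}{\left(96 + 4 \cdot 884736\right) + 1972} = \frac{1}{\left(96 + 3538944\right) + 1972} = \frac{1}{3539040 + 1972} = \frac{1}{3541012}$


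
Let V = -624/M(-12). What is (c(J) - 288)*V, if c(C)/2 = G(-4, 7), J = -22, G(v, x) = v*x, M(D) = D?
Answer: -17888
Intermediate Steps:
c(C) = -56 (c(C) = 2*(-4*7) = 2*(-28) = -56)
V = 52 (V = -624/(-12) = -624*(-1/12) = 52)
(c(J) - 288)*V = (-56 - 288)*52 = -344*52 = -17888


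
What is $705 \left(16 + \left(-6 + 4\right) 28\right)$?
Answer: $-28200$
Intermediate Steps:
$705 \left(16 + \left(-6 + 4\right) 28\right) = 705 \left(16 - 56\right) = 705 \left(-40\right) = -28200$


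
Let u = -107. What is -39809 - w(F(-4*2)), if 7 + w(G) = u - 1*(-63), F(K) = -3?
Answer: -39758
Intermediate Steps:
w(G) = -51 (w(G) = -7 + (-107 - 1*(-63)) = -7 + (-107 + 63) = -7 - 44 = -51)
-39809 - w(F(-4*2)) = -39809 - 1*(-51) = -39809 + 51 = -39758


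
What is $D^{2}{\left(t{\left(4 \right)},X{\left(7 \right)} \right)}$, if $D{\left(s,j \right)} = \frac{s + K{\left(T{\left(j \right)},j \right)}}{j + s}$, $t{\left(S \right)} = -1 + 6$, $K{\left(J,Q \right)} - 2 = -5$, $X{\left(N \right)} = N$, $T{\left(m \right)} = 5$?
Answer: $\frac{1}{36} \approx 0.027778$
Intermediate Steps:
$K{\left(J,Q \right)} = -3$ ($K{\left(J,Q \right)} = 2 - 5 = -3$)
$t{\left(S \right)} = 5$
$D{\left(s,j \right)} = \frac{-3 + s}{j + s}$ ($D{\left(s,j \right)} = \frac{s - 3}{j + s} = \frac{-3 + s}{j + s}$)
$D^{2}{\left(t{\left(4 \right)},X{\left(7 \right)} \right)} = \left(\frac{-3 + 5}{7 + 5}\right)^{2} = \left(\frac{1}{12} \cdot 2\right)^{2} = \left(\frac{1}{6}\right)^{2} = \frac{1}{36}$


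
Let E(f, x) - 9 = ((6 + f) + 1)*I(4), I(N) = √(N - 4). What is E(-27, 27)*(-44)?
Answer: -396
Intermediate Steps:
I(N) = √(-4 + N)
E(f, x) = 9 (E(f, x) = 9 + ((6 + f) + 1)*√(-4 + 4) = 9 + (7 + f)*√0 = 9 + (7 + f)*0 = 9 + 0 = 9)
E(-27, 27)*(-44) = 9*(-44) = -396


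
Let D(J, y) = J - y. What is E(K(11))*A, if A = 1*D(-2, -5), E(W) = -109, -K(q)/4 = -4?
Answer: -327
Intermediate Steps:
K(q) = 16 (K(q) = -4*(-4) = 16)
A = 3 (A = 1*(-2 - 1*(-5)) = 1*(-2 + 5) = 1*3 = 3)
E(K(11))*A = -109*3 = -327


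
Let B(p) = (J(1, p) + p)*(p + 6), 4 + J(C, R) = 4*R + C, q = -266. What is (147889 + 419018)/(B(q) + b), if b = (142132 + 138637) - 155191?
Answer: 188969/157386 ≈ 1.2007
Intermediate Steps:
b = 125578 (b = 280769 - 155191 = 125578)
J(C, R) = -4 + C + 4*R (J(C, R) = -4 + (4*R + C) = -4 + (C + 4*R) = -4 + C + 4*R)
B(p) = (-3 + 5*p)*(6 + p) (B(p) = ((-4 + 1 + 4*p) + p)*(p + 6) = ((-3 + 4*p) + p)*(6 + p) = (-3 + 5*p)*(6 + p))
(147889 + 419018)/(B(q) + b) = (147889 + 419018)/((-18 + 5*(-266)² + 27*(-266)) + 125578) = 566907/((-18 + 5*70756 - 7182) + 125578) = 566907/((-18 + 353780 - 7182) + 125578) = 566907/(346580 + 125578) = 566907/472158 = 566907*(1/472158) = 188969/157386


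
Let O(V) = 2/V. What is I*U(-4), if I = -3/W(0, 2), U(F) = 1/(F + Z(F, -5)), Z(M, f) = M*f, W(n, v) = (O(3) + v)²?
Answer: -27/1024 ≈ -0.026367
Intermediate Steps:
W(n, v) = (⅔ + v)² (W(n, v) = (2/3 + v)² = (2*(⅓) + v)² = (⅔ + v)²)
U(F) = -1/(4*F) (U(F) = 1/(F + F*(-5)) = 1/(F - 5*F) = 1/(-4*F) = -1/(4*F))
I = -27/64 (I = -3*9/(2 + 3*2)² = -3*9/(2 + 6)² = -3/((⅑)*8²) = -3/((⅑)*64) = -3/64/9 = -3*9/64 = -27/64 ≈ -0.42188)
I*U(-4) = -(-27)/(256*(-4)) = -(-27)*(-1)/(256*4) = -27/64*1/16 = -27/1024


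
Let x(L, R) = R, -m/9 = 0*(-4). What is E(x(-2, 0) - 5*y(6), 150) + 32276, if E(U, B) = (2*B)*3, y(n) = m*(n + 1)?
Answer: 33176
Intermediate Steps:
m = 0 (m = -0*(-4) = -9*0 = 0)
y(n) = 0 (y(n) = 0*(n + 1) = 0*(1 + n) = 0)
E(U, B) = 6*B
E(x(-2, 0) - 5*y(6), 150) + 32276 = 6*150 + 32276 = 900 + 32276 = 33176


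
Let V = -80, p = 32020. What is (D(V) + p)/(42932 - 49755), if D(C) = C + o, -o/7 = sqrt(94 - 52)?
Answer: -31940/6823 + 7*sqrt(42)/6823 ≈ -4.6746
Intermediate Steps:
o = -7*sqrt(42) (o = -7*sqrt(94 - 52) = -7*sqrt(42) ≈ -45.365)
D(C) = C - 7*sqrt(42)
(D(V) + p)/(42932 - 49755) = ((-80 - 7*sqrt(42)) + 32020)/(42932 - 49755) = (31940 - 7*sqrt(42))/(-6823) = (31940 - 7*sqrt(42))*(-1/6823) = -31940/6823 + 7*sqrt(42)/6823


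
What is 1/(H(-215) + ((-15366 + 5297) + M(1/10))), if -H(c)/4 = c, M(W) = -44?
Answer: -1/9253 ≈ -0.00010807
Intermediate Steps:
H(c) = -4*c
1/(H(-215) + ((-15366 + 5297) + M(1/10))) = 1/(-4*(-215) + ((-15366 + 5297) - 44)) = 1/(860 + (-10069 - 44)) = 1/(860 - 10113) = 1/(-9253) = -1/9253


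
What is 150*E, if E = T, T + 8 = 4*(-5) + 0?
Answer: -4200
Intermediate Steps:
T = -28 (T = -8 + (4*(-5) + 0) = -8 + (-20 + 0) = -8 - 20 = -28)
E = -28
150*E = 150*(-28) = -4200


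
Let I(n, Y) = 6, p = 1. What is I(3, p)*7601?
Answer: 45606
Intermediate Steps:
I(3, p)*7601 = 6*7601 = 45606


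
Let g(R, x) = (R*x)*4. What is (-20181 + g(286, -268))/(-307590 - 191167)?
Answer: 326773/498757 ≈ 0.65517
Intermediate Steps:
g(R, x) = 4*R*x
(-20181 + g(286, -268))/(-307590 - 191167) = (-20181 + 4*286*(-268))/(-307590 - 191167) = (-20181 - 306592)/(-498757) = -326773*(-1/498757) = 326773/498757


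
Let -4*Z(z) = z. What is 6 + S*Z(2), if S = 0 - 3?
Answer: 15/2 ≈ 7.5000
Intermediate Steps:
Z(z) = -z/4
S = -3 (S = 0 - 1*3 = 0 - 3 = -3)
6 + S*Z(2) = 6 - (-3)*2/4 = 6 - 3*(-1/2) = 6 + 3/2 = 15/2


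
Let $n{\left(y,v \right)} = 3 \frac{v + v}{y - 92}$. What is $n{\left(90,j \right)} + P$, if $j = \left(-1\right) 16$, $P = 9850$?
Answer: $9898$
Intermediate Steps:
$j = -16$
$n{\left(y,v \right)} = \frac{6 v}{-92 + y}$ ($n{\left(y,v \right)} = 3 \frac{2 v}{-92 + y} = \frac{6 v}{-92 + y}$)
$n{\left(90,j \right)} + P = 6 \left(-16\right) \frac{1}{-92 + 90} + 9850 = 6 \left(-16\right) \frac{1}{-2} + 9850 = 6 \left(-16\right) \left(- \frac{1}{2}\right) + 9850 = 48 + 9850 = 9898$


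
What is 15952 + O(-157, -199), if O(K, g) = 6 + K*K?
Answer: 40607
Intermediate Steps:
O(K, g) = 6 + K**2
15952 + O(-157, -199) = 15952 + (6 + (-157)**2) = 15952 + (6 + 24649) = 15952 + 24655 = 40607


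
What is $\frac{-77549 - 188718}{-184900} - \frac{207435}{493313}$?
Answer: $\frac{92998241071}{91213573700} \approx 1.0196$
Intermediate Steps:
$\frac{-77549 - 188718}{-184900} - \frac{207435}{493313} = \left(-266267\right) \left(- \frac{1}{184900}\right) - \frac{207435}{493313} = \frac{266267}{184900} - \frac{207435}{493313} = \frac{92998241071}{91213573700}$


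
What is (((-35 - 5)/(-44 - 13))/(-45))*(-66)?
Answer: 176/171 ≈ 1.0292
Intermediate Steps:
(((-35 - 5)/(-44 - 13))/(-45))*(-66) = (-40/(-57)*(-1/45))*(-66) = (-40*(-1/57)*(-1/45))*(-66) = ((40/57)*(-1/45))*(-66) = -8/513*(-66) = 176/171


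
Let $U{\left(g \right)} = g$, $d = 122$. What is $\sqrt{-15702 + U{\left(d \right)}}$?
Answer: $2 i \sqrt{3895} \approx 124.82 i$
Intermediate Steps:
$\sqrt{-15702 + U{\left(d \right)}} = \sqrt{-15702 + 122} = \sqrt{-15580} = 2 i \sqrt{3895}$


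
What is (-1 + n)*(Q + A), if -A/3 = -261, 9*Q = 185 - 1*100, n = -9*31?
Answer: -1996960/9 ≈ -2.2188e+5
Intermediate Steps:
n = -279
Q = 85/9 (Q = (185 - 1*100)/9 = (185 - 100)/9 = (1/9)*85 = 85/9 ≈ 9.4444)
A = 783 (A = -3*(-261) = 783)
(-1 + n)*(Q + A) = (-1 - 279)*(85/9 + 783) = -280*7132/9 = -1996960/9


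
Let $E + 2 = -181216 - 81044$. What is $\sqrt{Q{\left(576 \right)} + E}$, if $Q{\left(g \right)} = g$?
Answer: $i \sqrt{261686} \approx 511.55 i$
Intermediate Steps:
$E = -262262$ ($E = -2 - 262260 = -262262$)
$\sqrt{Q{\left(576 \right)} + E} = \sqrt{576 - 262262} = \sqrt{-261686} = i \sqrt{261686}$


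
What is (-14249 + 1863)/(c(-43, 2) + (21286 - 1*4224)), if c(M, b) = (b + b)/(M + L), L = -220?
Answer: -1628759/2243651 ≈ -0.72594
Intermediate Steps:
c(M, b) = 2*b/(-220 + M) (c(M, b) = (b + b)/(M - 220) = (2*b)/(-220 + M) = 2*b/(-220 + M))
(-14249 + 1863)/(c(-43, 2) + (21286 - 1*4224)) = (-14249 + 1863)/(2*2/(-220 - 43) + (21286 - 1*4224)) = -12386/(2*2/(-263) + (21286 - 4224)) = -12386/(2*2*(-1/263) + 17062) = -12386/(-4/263 + 17062) = -12386/4487302/263 = -12386*263/4487302 = -1628759/2243651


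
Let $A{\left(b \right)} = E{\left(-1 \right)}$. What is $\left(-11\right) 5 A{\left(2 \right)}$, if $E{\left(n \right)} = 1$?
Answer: $-55$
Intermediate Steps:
$A{\left(b \right)} = 1$
$\left(-11\right) 5 A{\left(2 \right)} = \left(-11\right) 5 \cdot 1 = \left(-55\right) 1 = -55$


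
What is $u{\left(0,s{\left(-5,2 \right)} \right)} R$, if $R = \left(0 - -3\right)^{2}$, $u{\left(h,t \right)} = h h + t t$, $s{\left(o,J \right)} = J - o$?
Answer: $441$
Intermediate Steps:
$u{\left(h,t \right)} = h^{2} + t^{2}$
$R = 9$ ($R = \left(0 + 3\right)^{2} = 3^{2} = 9$)
$u{\left(0,s{\left(-5,2 \right)} \right)} R = \left(0^{2} + \left(2 - -5\right)^{2}\right) 9 = \left(0 + \left(2 + 5\right)^{2}\right) 9 = \left(0 + 7^{2}\right) 9 = \left(0 + 49\right) 9 = 49 \cdot 9 = 441$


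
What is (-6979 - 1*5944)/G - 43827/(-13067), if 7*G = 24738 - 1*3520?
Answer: -252132601/277255606 ≈ -0.90939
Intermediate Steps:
G = 21218/7 (G = (24738 - 1*3520)/7 = (24738 - 3520)/7 = (1/7)*21218 = 21218/7 ≈ 3031.1)
(-6979 - 1*5944)/G - 43827/(-13067) = (-6979 - 1*5944)/(21218/7) - 43827/(-13067) = (-6979 - 5944)*(7/21218) - 43827*(-1/13067) = -12923*7/21218 + 43827/13067 = -90461/21218 + 43827/13067 = -252132601/277255606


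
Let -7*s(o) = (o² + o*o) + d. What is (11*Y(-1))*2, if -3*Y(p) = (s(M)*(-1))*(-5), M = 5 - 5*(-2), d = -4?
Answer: 49060/21 ≈ 2336.2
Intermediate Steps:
M = 15 (M = 5 + 10 = 15)
s(o) = 4/7 - 2*o²/7 (s(o) = -((o² + o*o) - 4)/7 = -((o² + o²) - 4)/7 = -(2*o² - 4)/7 = -(-4 + 2*o²)/7 = 4/7 - 2*o²/7)
Y(p) = 2230/21 (Y(p) = -(4/7 - 2/7*15²)*(-1)*(-5)/3 = -(4/7 - 2/7*225)*(-1)*(-5)/3 = -(4/7 - 450/7)*(-1)*(-5)/3 = -(-446/7*(-1))*(-5)/3 = -446*(-5)/21 = -⅓*(-2230/7) = 2230/21)
(11*Y(-1))*2 = (11*(2230/21))*2 = (24530/21)*2 = 49060/21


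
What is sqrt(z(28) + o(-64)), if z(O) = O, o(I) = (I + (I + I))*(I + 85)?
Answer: 2*I*sqrt(1001) ≈ 63.277*I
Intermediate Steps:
o(I) = 3*I*(85 + I) (o(I) = (I + 2*I)*(85 + I) = (3*I)*(85 + I) = 3*I*(85 + I))
sqrt(z(28) + o(-64)) = sqrt(28 + 3*(-64)*(85 - 64)) = sqrt(28 + 3*(-64)*21) = sqrt(28 - 4032) = sqrt(-4004) = 2*I*sqrt(1001)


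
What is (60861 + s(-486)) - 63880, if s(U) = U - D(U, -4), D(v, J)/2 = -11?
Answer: -3483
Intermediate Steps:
D(v, J) = -22 (D(v, J) = 2*(-11) = -22)
s(U) = 22 + U (s(U) = U - 1*(-22) = U + 22 = 22 + U)
(60861 + s(-486)) - 63880 = (60861 + (22 - 486)) - 63880 = (60861 - 464) - 63880 = 60397 - 63880 = -3483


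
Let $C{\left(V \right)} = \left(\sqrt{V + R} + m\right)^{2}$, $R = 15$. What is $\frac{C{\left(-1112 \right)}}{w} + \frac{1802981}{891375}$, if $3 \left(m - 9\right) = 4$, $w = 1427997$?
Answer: $\frac{7721306399171}{3818642477625} + \frac{62 i \sqrt{1097}}{4283991} \approx 2.022 + 0.00047934 i$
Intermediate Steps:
$m = \frac{31}{3}$ ($m = 9 + \frac{1}{3} \cdot 4 = 9 + \frac{4}{3} = \frac{31}{3} \approx 10.333$)
$C{\left(V \right)} = \left(\frac{31}{3} + \sqrt{15 + V}\right)^{2}$ ($C{\left(V \right)} = \left(\sqrt{V + 15} + \frac{31}{3}\right)^{2} = \left(\sqrt{15 + V} + \frac{31}{3}\right)^{2} = \left(\frac{31}{3} + \sqrt{15 + V}\right)^{2}$)
$\frac{C{\left(-1112 \right)}}{w} + \frac{1802981}{891375} = \frac{\frac{1}{9} \left(31 + 3 \sqrt{15 - 1112}\right)^{2}}{1427997} + \frac{1802981}{891375} = \frac{\left(31 + 3 \sqrt{-1097}\right)^{2}}{9} \cdot \frac{1}{1427997} + 1802981 \cdot \frac{1}{891375} = \frac{\left(31 + 3 i \sqrt{1097}\right)^{2}}{9} \cdot \frac{1}{1427997} + \frac{1802981}{891375} = \frac{\left(31 + 3 i \sqrt{1097}\right)^{2}}{12851973} + \frac{1802981}{891375} = \frac{1802981}{891375} + \frac{\left(31 + 3 i \sqrt{1097}\right)^{2}}{12851973}$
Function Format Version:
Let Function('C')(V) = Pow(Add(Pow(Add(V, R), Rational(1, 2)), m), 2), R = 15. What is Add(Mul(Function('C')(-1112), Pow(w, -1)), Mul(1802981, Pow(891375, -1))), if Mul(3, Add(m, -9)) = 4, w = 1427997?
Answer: Add(Rational(7721306399171, 3818642477625), Mul(Rational(62, 4283991), I, Pow(1097, Rational(1, 2)))) ≈ Add(2.0220, Mul(0.00047934, I))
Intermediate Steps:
m = Rational(31, 3) (m = Add(9, Mul(Rational(1, 3), 4)) = Add(9, Rational(4, 3)) = Rational(31, 3) ≈ 10.333)
Function('C')(V) = Pow(Add(Rational(31, 3), Pow(Add(15, V), Rational(1, 2))), 2) (Function('C')(V) = Pow(Add(Pow(Add(V, 15), Rational(1, 2)), Rational(31, 3)), 2) = Pow(Add(Pow(Add(15, V), Rational(1, 2)), Rational(31, 3)), 2) = Pow(Add(Rational(31, 3), Pow(Add(15, V), Rational(1, 2))), 2))
Add(Mul(Function('C')(-1112), Pow(w, -1)), Mul(1802981, Pow(891375, -1))) = Add(Mul(Mul(Rational(1, 9), Pow(Add(31, Mul(3, Pow(Add(15, -1112), Rational(1, 2)))), 2)), Pow(1427997, -1)), Mul(1802981, Pow(891375, -1))) = Add(Mul(Mul(Rational(1, 9), Pow(Add(31, Mul(3, Pow(-1097, Rational(1, 2)))), 2)), Rational(1, 1427997)), Mul(1802981, Rational(1, 891375))) = Add(Mul(Mul(Rational(1, 9), Pow(Add(31, Mul(3, Mul(I, Pow(1097, Rational(1, 2))))), 2)), Rational(1, 1427997)), Rational(1802981, 891375)) = Add(Mul(Mul(Rational(1, 9), Pow(Add(31, Mul(3, I, Pow(1097, Rational(1, 2)))), 2)), Rational(1, 1427997)), Rational(1802981, 891375)) = Add(Mul(Rational(1, 12851973), Pow(Add(31, Mul(3, I, Pow(1097, Rational(1, 2)))), 2)), Rational(1802981, 891375)) = Add(Rational(1802981, 891375), Mul(Rational(1, 12851973), Pow(Add(31, Mul(3, I, Pow(1097, Rational(1, 2)))), 2)))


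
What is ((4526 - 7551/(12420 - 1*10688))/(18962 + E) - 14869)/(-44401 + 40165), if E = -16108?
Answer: 73491538751/20939090208 ≈ 3.5098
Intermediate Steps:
((4526 - 7551/(12420 - 1*10688))/(18962 + E) - 14869)/(-44401 + 40165) = ((4526 - 7551/(12420 - 1*10688))/(18962 - 16108) - 14869)/(-44401 + 40165) = ((4526 - 7551/(12420 - 10688))/2854 - 14869)/(-4236) = ((4526 - 7551/1732)*(1/2854) - 14869)*(-1/4236) = ((7831481/1732)*(1/2854) - 14869)*(-1/4236) = (7831481/4943128 - 14869)*(-1/4236) = -73491538751/4943128*(-1/4236) = 73491538751/20939090208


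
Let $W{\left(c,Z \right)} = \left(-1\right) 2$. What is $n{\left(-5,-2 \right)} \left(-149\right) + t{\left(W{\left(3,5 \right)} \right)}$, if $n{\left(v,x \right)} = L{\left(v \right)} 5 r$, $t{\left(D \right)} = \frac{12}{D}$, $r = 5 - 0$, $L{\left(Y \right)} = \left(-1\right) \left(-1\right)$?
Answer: $-3731$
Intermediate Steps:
$L{\left(Y \right)} = 1$
$r = 5$ ($r = 5 + 0 = 5$)
$W{\left(c,Z \right)} = -2$
$n{\left(v,x \right)} = 25$ ($n{\left(v,x \right)} = 1 \cdot 5 \cdot 5 = 5 \cdot 5 = 25$)
$n{\left(-5,-2 \right)} \left(-149\right) + t{\left(W{\left(3,5 \right)} \right)} = 25 \left(-149\right) + \frac{12}{-2} = -3725 + 12 \left(- \frac{1}{2}\right) = -3725 - 6 = -3731$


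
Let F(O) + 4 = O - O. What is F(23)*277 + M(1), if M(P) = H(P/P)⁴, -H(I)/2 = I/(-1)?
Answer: -1092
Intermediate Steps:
H(I) = 2*I (H(I) = -2*I/(-1) = -2*I*(-1) = -(-2)*I = 2*I)
M(P) = 16 (M(P) = (2*(P/P))⁴ = (2*1)⁴ = 2⁴ = 16)
F(O) = -4 (F(O) = -4 + (O - O) = -4 + 0 = -4)
F(23)*277 + M(1) = -4*277 + 16 = -1108 + 16 = -1092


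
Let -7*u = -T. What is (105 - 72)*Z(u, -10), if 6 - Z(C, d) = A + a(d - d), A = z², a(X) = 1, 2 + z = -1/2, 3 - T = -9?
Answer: -165/4 ≈ -41.250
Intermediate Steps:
T = 12 (T = 3 - 1*(-9) = 3 + 9 = 12)
z = -5/2 (z = -2 - 1/2 = -2 - 1*½ = -2 - ½ = -5/2 ≈ -2.5000)
u = 12/7 (u = -(-1)*12/7 = -⅐*(-12) = 12/7 ≈ 1.7143)
A = 25/4 (A = (-5/2)² = 25/4 ≈ 6.2500)
Z(C, d) = -5/4 (Z(C, d) = 6 - (25/4 + 1) = 6 - 1*29/4 = 6 - 29/4 = -5/4)
(105 - 72)*Z(u, -10) = (105 - 72)*(-5/4) = 33*(-5/4) = -165/4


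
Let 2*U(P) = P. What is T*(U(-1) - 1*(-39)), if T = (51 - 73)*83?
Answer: -70301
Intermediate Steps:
U(P) = P/2
T = -1826 (T = -22*83 = -1826)
T*(U(-1) - 1*(-39)) = -1826*((1/2)*(-1) - 1*(-39)) = -1826*(-1/2 + 39) = -1826*77/2 = -70301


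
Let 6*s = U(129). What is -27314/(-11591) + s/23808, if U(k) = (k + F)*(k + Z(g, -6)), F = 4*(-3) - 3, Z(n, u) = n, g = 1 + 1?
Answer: 679141711/275958528 ≈ 2.4610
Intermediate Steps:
g = 2
F = -15 (F = -12 - 3 = -15)
U(k) = (-15 + k)*(2 + k) (U(k) = (k - 15)*(k + 2) = (-15 + k)*(2 + k))
s = 2489 (s = (-30 + 129**2 - 13*129)/6 = (-30 + 16641 - 1677)/6 = (1/6)*14934 = 2489)
-27314/(-11591) + s/23808 = -27314/(-11591) + 2489/23808 = -27314*(-1/11591) + 2489*(1/23808) = 27314/11591 + 2489/23808 = 679141711/275958528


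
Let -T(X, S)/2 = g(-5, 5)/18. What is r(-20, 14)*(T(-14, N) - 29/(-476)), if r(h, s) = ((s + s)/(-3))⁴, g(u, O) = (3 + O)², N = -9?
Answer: -663016256/12393 ≈ -53499.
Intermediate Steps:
T(X, S) = -64/9 (T(X, S) = -2*(3 + 5)²/18 = -2*8²/18 = -128/18 = -2*32/9 = -64/9)
r(h, s) = 16*s⁴/81 (r(h, s) = ((2*s)*(-⅓))⁴ = (-2*s/3)⁴ = 16*s⁴/81)
r(-20, 14)*(T(-14, N) - 29/(-476)) = ((16/81)*14⁴)*(-64/9 - 29/(-476)) = ((16/81)*38416)*(-64/9 - 29*(-1/476)) = 614656*(-64/9 + 29/476)/81 = (614656/81)*(-30203/4284) = -663016256/12393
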